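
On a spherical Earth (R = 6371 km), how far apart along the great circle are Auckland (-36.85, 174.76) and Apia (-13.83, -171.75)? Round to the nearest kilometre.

2889 km

Δλ = -171.75 − 174.76 = -346.51°; wrapped into (−180°, 180°]: 13.49°.
Δφ = -13.83 − -36.85 = 23.02°.
a = sin²(Δφ/2) + cos φ₁ · cos φ₂ · sin²(Δλ/2) = 0.050534.
c = 2·atan2(√a, √(1−a)) = 0.45347 rad → d = 6371·c ≈ 2889.07 km.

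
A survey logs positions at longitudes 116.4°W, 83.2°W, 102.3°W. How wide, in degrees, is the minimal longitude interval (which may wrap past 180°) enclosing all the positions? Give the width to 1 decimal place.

Sort the longitudes: -116.4°, -102.3°, -83.2°.
Eastward gaps between consecutive values (wrapping around): 14.1°, 19.1°, 326.8°.
Largest gap = 326.8° ⇒ minimal covering band is its complement: 360° − 326.8° = 33.2°.
Band runs from -116.4° eastward to -83.2°.

33.2°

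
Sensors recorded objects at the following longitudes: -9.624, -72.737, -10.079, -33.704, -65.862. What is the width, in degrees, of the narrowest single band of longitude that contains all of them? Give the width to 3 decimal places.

63.113°

Sort the longitudes: -72.737°, -65.862°, -33.704°, -10.079°, -9.624°.
Eastward gaps between consecutive values (wrapping around): 6.875°, 32.158°, 23.625°, 0.455°, 296.887°.
Largest gap = 296.887° ⇒ minimal covering band is its complement: 360° − 296.887° = 63.113°.
Band runs from -72.737° eastward to -9.624°.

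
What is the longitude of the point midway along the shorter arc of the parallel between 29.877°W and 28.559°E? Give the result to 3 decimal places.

Signed shortest Δλ from -29.877° to +28.559° is +58.436°.
Midpoint longitude = -29.877° + (+58.436°)/2 = -29.877° + 29.218° = -0.659°.

0.659°W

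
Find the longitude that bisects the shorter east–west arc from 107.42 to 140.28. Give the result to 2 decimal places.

Signed shortest Δλ from +107.42° to +140.28° is +32.86°.
Midpoint longitude = +107.42° + (+32.86°)/2 = +107.42° + 16.43° = +123.85°.

+123.85°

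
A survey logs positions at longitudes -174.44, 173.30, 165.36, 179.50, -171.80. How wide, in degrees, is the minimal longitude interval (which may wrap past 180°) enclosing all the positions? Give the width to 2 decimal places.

22.84°

Sort the longitudes: -174.44°, -171.80°, +165.36°, +173.30°, +179.50°.
Eastward gaps between consecutive values (wrapping around): 2.64°, 337.16°, 7.94°, 6.20°, 6.06°.
Largest gap = 337.16° ⇒ minimal covering band is its complement: 360° − 337.16° = 22.84°.
Band runs from +165.36° eastward to -171.80°, crossing the antimeridian.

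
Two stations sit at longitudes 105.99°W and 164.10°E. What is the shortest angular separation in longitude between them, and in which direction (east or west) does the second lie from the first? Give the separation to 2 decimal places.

89.91° west

Raw difference: 164.10 − -105.99 = 270.09°.
Normalise into (−180°, 180°]: 270.09° − 360° = -89.91°.
Negative ⇒ the second point lies to the west; separation 89.91°.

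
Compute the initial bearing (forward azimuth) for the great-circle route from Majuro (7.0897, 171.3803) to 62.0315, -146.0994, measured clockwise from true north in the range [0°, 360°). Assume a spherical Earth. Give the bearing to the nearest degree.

Δλ = -146.0994 − 171.3803 = -317.4797°; wrapped into (−180°, 180°]: 42.5203°.
θ = atan2( sin Δλ · cos φ₂ , cos φ₁ · sin φ₂ − sin φ₁ · cos φ₂ · cos Δλ )
  = atan2(0.31696, 0.83379) = 20.814° → normalised to [0°, 360°): 20.814°.

21°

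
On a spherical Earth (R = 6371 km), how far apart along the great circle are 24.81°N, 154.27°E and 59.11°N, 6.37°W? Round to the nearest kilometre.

10515 km

Δλ = -6.37 − 154.27 = -160.64°.
Δφ = 59.11 − 24.81 = 34.30°.
a = sin²(Δφ/2) + cos φ₁ · cos φ₂ · sin²(Δλ/2) = 0.539783.
c = 2·atan2(√a, √(1−a)) = 1.65045 rad → d = 6371·c ≈ 10515.00 km.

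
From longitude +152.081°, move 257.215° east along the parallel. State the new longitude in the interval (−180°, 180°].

+49.296°

Start at +152.081°; shift +257.215° → +409.296°.
+409.296° lies outside (−180°, 180°]; subtract 360° → +49.296°.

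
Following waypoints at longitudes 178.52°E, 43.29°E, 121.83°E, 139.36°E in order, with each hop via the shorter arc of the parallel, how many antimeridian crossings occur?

Leg 1: +178.52° → +43.29°, shortest Δλ = -135.23° (west) — does not cross 180°.
Leg 2: +43.29° → +121.83°, shortest Δλ = 78.54° (east) — does not cross 180°.
Leg 3: +121.83° → +139.36°, shortest Δλ = 17.53° (east) — does not cross 180°.
Total crossings: 0.

0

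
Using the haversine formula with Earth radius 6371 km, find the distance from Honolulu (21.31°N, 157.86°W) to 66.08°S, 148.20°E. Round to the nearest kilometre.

10709 km

Δλ = 148.20 − -157.86 = 306.06°; wrapped into (−180°, 180°]: -53.94°.
Δφ = -66.08 − 21.31 = -87.39°.
a = sin²(Δφ/2) + cos φ₁ · cos φ₂ · sin²(Δλ/2) = 0.554926.
c = 2·atan2(√a, √(1−a)) = 1.68087 rad → d = 6371·c ≈ 10708.83 km.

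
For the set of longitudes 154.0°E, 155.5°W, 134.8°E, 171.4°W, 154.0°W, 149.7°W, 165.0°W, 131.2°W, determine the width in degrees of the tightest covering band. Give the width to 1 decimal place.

Sort the longitudes: -171.4°, -165.0°, -155.5°, -154.0°, -149.7°, -131.2°, +134.8°, +154.0°.
Eastward gaps between consecutive values (wrapping around): 6.4°, 9.5°, 1.5°, 4.3°, 18.5°, 266.0°, 19.2°, 34.6°.
Largest gap = 266.0° ⇒ minimal covering band is its complement: 360° − 266.0° = 94.0°.
Band runs from +134.8° eastward to -131.2°, crossing the antimeridian.

94.0°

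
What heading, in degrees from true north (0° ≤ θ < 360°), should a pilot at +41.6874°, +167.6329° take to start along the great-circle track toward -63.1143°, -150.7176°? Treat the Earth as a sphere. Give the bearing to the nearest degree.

Δλ = -150.7176 − 167.6329 = -318.3505°; wrapped into (−180°, 180°]: 41.6495°.
θ = atan2( sin Δλ · cos φ₂ , cos φ₁ · sin φ₂ − sin φ₁ · cos φ₂ · cos Δλ )
  = atan2(0.30053, -0.89079) = 161.357° → normalised to [0°, 360°): 161.357°.

161°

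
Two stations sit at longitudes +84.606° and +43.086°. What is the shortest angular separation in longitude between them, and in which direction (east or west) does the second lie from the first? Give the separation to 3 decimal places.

41.520° west

Raw difference: 43.086 − 84.606 = -41.52°.
Normalise into (−180°, 180°]: -41.52° stays -41.52°.
Negative ⇒ the second point lies to the west; separation 41.520°.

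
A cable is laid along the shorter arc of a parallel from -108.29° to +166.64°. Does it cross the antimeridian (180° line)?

Naïve |166.64 − -108.29| = 274.93° > 180°, so the shorter arc goes the other way round — across 180°.
Signed shortest Δλ = ((166.64 − -108.29 + 180) mod 360) − 180 = -85.07°.
Going west by 85.07° from -108.29° passes through 180° before reaching +166.64°.

Yes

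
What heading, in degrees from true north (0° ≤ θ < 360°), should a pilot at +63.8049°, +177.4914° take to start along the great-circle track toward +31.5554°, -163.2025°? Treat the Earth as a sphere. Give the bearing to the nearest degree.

150°

Δλ = -163.2025 − 177.4914 = -340.6939°; wrapped into (−180°, 180°]: 19.3061°.
θ = atan2( sin Δλ · cos φ₂ , cos φ₁ · sin φ₂ − sin φ₁ · cos φ₂ · cos Δλ )
  = atan2(0.28173, -0.49061) = 150.134° → normalised to [0°, 360°): 150.134°.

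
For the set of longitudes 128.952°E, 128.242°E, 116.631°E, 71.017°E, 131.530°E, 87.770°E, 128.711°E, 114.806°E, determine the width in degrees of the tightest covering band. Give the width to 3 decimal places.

Sort the longitudes: +71.017°, +87.770°, +114.806°, +116.631°, +128.242°, +128.711°, +128.952°, +131.530°.
Eastward gaps between consecutive values (wrapping around): 16.753°, 27.036°, 1.825°, 11.611°, 0.469°, 0.241°, 2.578°, 299.487°.
Largest gap = 299.487° ⇒ minimal covering band is its complement: 360° − 299.487° = 60.513°.
Band runs from +71.017° eastward to +131.530°.

60.513°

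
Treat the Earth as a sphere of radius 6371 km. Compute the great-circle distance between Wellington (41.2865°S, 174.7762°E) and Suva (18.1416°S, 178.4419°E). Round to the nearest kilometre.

2597 km

Δλ = 178.4419 − 174.7762 = 3.6657°.
Δφ = -18.1416 − -41.2865 = 23.1449°.
a = sin²(Δφ/2) + cos φ₁ · cos φ₂ · sin²(Δλ/2) = 0.040974.
c = 2·atan2(√a, √(1−a)) = 0.40766 rad → d = 6371·c ≈ 2597.17 km.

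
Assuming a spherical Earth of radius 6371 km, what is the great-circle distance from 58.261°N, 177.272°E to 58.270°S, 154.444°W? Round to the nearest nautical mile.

7125 nmi

Δλ = -154.444 − 177.272 = -331.716°; wrapped into (−180°, 180°]: 28.284°.
Δφ = -58.270 − 58.261 = -116.531°.
a = sin²(Δφ/2) + cos φ₁ · cos φ₂ · sin²(Δλ/2) = 0.739856.
c = 2·atan2(√a, √(1−a)) = 2.07112 rad → d = 6371·c ≈ 13195.13 km ≈ 7124.80 nmi.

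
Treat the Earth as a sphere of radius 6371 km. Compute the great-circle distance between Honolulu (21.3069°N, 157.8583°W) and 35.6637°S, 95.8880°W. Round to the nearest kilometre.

9088 km

Δλ = -95.8880 − -157.8583 = 61.9703°.
Δφ = -35.6637 − 21.3069 = -56.9706°.
a = sin²(Δφ/2) + cos φ₁ · cos φ₂ · sin²(Δλ/2) = 0.428076.
c = 2·atan2(√a, √(1−a)) = 1.42645 rad → d = 6371·c ≈ 9087.90 km.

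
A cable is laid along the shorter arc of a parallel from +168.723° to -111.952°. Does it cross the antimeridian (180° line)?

Naïve |-111.952 − 168.723| = 280.675° > 180°, so the shorter arc goes the other way round — across 180°.
Signed shortest Δλ = ((-111.952 − 168.723 + 180) mod 360) − 180 = 79.325°.
Going east by 79.325° from +168.723° passes through 180° before reaching -111.952°.

Yes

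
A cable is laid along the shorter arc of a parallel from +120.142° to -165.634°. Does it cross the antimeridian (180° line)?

Yes

Naïve |-165.634 − 120.142| = 285.776° > 180°, so the shorter arc goes the other way round — across 180°.
Signed shortest Δλ = ((-165.634 − 120.142 + 180) mod 360) − 180 = 74.224°.
Going east by 74.224° from +120.142° passes through 180° before reaching -165.634°.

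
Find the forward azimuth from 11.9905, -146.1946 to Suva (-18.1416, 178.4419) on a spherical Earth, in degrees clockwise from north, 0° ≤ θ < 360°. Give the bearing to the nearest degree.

Δλ = 178.4419 − -146.1946 = 324.6365°; wrapped into (−180°, 180°]: -35.3635°.
θ = atan2( sin Δλ · cos φ₂ , cos φ₁ · sin φ₂ − sin φ₁ · cos φ₂ · cos Δλ )
  = atan2(-0.54999, -0.46557) = -130.248° → normalised to [0°, 360°): 229.752°.

230°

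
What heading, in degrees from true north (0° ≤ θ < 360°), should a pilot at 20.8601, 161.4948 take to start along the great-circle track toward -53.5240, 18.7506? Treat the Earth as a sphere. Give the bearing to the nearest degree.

Δλ = 18.7506 − 161.4948 = -142.7442°.
θ = atan2( sin Δλ · cos φ₂ , cos φ₁ · sin φ₂ − sin φ₁ · cos φ₂ · cos Δλ )
  = atan2(-0.35989, -0.58291) = -148.309° → normalised to [0°, 360°): 211.691°.

212°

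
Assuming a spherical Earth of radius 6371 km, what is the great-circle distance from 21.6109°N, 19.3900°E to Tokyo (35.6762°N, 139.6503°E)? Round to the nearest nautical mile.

Δλ = 139.6503 − 19.3900 = 120.2603°.
Δφ = 35.6762 − 21.6109 = 14.0653°.
a = sin²(Δφ/2) + cos φ₁ · cos φ₂ · sin²(Δλ/2) = 0.582892.
c = 2·atan2(√a, √(1−a)) = 1.73735 rad → d = 6371·c ≈ 11068.66 km ≈ 5976.60 nmi.

5977 nmi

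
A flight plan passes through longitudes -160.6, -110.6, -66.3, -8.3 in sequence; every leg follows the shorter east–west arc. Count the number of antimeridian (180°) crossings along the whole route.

0

Leg 1: -160.6° → -110.6°, shortest Δλ = 50.0° (east) — does not cross 180°.
Leg 2: -110.6° → -66.3°, shortest Δλ = 44.3° (east) — does not cross 180°.
Leg 3: -66.3° → -8.3°, shortest Δλ = 58.0° (east) — does not cross 180°.
Total crossings: 0.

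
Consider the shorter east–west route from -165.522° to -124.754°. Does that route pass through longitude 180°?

Signed shortest Δλ = ((-124.754 − -165.522 + 180) mod 360) − 180 = 40.768°.
Going east by 40.768° from -165.522° reaches -124.754° without touching 180°.

No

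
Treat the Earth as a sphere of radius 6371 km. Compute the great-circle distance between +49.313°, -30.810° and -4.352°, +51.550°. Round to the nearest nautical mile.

Δλ = 51.550 − -30.810 = 82.360°.
Δφ = -4.352 − 49.313 = -53.665°.
a = sin²(Δφ/2) + cos φ₁ · cos φ₂ · sin²(Δλ/2) = 0.485559.
c = 2·atan2(√a, √(1−a)) = 1.54191 rad → d = 6371·c ≈ 9823.51 km ≈ 5304.27 nmi.

5304 nmi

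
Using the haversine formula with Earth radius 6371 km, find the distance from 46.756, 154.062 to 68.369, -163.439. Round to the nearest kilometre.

Δλ = -163.439 − 154.062 = -317.501°; wrapped into (−180°, 180°]: 42.499°.
Δφ = 68.369 − 46.756 = 21.613°.
a = sin²(Δφ/2) + cos φ₁ · cos φ₂ · sin²(Δλ/2) = 0.068327.
c = 2·atan2(√a, √(1−a)) = 0.52893 rad → d = 6371·c ≈ 3369.84 km.

3370 km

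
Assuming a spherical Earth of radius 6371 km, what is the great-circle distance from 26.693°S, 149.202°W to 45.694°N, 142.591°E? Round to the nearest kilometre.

10580 km

Δλ = 142.591 − -149.202 = 291.793°; wrapped into (−180°, 180°]: -68.207°.
Δφ = 45.694 − -26.693 = 72.387°.
a = sin²(Δφ/2) + cos φ₁ · cos φ₂ · sin²(Δλ/2) = 0.544891.
c = 2·atan2(√a, √(1−a)) = 1.66070 rad → d = 6371·c ≈ 10580.32 km.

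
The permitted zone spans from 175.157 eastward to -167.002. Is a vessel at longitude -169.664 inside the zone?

Band width going east from +175.157° to -167.002°: ((-167.002 − 175.157) mod 360) = 17.841°.
Offset of -169.664° east of the west edge: ((-169.664 − 175.157) mod 360) = 15.179°.
15.179° ≤ 17.841° ⇒ inside.

Yes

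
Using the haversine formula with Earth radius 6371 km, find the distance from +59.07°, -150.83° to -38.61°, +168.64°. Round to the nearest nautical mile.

6202 nmi

Δλ = 168.64 − -150.83 = 319.47°; wrapped into (−180°, 180°]: -40.53°.
Δφ = -38.61 − 59.07 = -97.68°.
a = sin²(Δφ/2) + cos φ₁ · cos φ₂ · sin²(Δλ/2) = 0.615003.
c = 2·atan2(√a, √(1−a)) = 1.80288 rad → d = 6371·c ≈ 11486.16 km ≈ 6202.03 nmi.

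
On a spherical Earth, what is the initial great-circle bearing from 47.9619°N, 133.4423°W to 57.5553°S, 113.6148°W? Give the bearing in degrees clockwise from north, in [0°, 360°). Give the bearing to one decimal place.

Δλ = -113.6148 − -133.4423 = 19.8275°.
θ = atan2( sin Δλ · cos φ₂ , cos φ₁ · sin φ₂ − sin φ₁ · cos φ₂ · cos Δλ )
  = atan2(0.18197, -0.93993) = 169.043° → normalised to [0°, 360°): 169.043°.

169.0°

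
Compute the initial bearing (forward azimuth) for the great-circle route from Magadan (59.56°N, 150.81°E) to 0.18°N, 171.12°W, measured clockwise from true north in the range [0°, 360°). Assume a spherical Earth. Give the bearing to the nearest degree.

138°

Δλ = -171.12 − 150.81 = -321.93°; wrapped into (−180°, 180°]: 38.07°.
θ = atan2( sin Δλ · cos φ₂ , cos φ₁ · sin φ₂ − sin φ₁ · cos φ₂ · cos Δλ )
  = atan2(0.61662, -0.67715) = 137.679° → normalised to [0°, 360°): 137.679°.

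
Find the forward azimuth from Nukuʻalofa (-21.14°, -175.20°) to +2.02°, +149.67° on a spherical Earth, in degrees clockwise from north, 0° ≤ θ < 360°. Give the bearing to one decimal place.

299.7°

Δλ = 149.67 − -175.20 = 324.87°; wrapped into (−180°, 180°]: -35.13°.
θ = atan2( sin Δλ · cos φ₂ , cos φ₁ · sin φ₂ − sin φ₁ · cos φ₂ · cos Δλ )
  = atan2(-0.57508, 0.32765) = -60.328° → normalised to [0°, 360°): 299.672°.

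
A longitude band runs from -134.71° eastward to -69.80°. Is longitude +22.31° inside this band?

No

Band width going east from -134.71° to -69.80°: ((-69.80 − -134.71) mod 360) = 64.91°.
Offset of +22.31° east of the west edge: ((22.31 − -134.71) mod 360) = 157.02°.
157.02° > 64.91° ⇒ outside.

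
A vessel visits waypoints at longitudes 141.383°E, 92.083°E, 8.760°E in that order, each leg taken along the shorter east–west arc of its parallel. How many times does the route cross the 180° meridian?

0

Leg 1: +141.383° → +92.083°, shortest Δλ = -49.3° (west) — does not cross 180°.
Leg 2: +92.083° → +8.760°, shortest Δλ = -83.323° (west) — does not cross 180°.
Total crossings: 0.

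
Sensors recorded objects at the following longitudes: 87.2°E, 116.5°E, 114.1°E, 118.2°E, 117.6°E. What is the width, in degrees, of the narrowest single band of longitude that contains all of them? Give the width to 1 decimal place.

31.0°

Sort the longitudes: +87.2°, +114.1°, +116.5°, +117.6°, +118.2°.
Eastward gaps between consecutive values (wrapping around): 26.9°, 2.4°, 1.1°, 0.6°, 329.0°.
Largest gap = 329.0° ⇒ minimal covering band is its complement: 360° − 329.0° = 31.0°.
Band runs from +87.2° eastward to +118.2°.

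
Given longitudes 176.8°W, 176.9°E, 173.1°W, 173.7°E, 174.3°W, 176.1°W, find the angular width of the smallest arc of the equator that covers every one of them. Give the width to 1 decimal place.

13.2°

Sort the longitudes: -176.8°, -176.1°, -174.3°, -173.1°, +173.7°, +176.9°.
Eastward gaps between consecutive values (wrapping around): 0.7°, 1.8°, 1.2°, 346.8°, 3.2°, 6.3°.
Largest gap = 346.8° ⇒ minimal covering band is its complement: 360° − 346.8° = 13.2°.
Band runs from +173.7° eastward to -173.1°, crossing the antimeridian.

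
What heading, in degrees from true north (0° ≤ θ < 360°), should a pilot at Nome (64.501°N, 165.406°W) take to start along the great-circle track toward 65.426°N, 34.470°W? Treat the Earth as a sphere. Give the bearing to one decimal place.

Δλ = -34.470 − -165.406 = 130.936°.
θ = atan2( sin Δλ · cos φ₂ , cos φ₁ · sin φ₂ − sin φ₁ · cos φ₂ · cos Δλ )
  = atan2(0.31416, 0.63744) = 26.236° → normalised to [0°, 360°): 26.236°.

26.2°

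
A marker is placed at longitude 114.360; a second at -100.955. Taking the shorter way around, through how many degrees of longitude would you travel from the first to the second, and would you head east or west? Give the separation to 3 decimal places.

Raw difference: -100.955 − 114.360 = -215.315°.
Normalise into (−180°, 180°]: -215.315° + 360° = 144.685°.
Positive ⇒ the second point lies to the east; separation 144.685°.

144.685° east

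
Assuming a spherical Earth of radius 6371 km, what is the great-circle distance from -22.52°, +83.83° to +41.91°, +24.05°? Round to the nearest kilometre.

Δλ = 24.05 − 83.83 = -59.78°.
Δφ = 41.91 − -22.52 = 64.43°.
a = sin²(Δφ/2) + cos φ₁ · cos φ₂ · sin²(Δλ/2) = 0.454913.
c = 2·atan2(√a, √(1−a)) = 1.48050 rad → d = 6371·c ≈ 9432.27 km.

9432 km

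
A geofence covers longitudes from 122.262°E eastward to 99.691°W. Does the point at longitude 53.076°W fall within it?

No

Band width going east from +122.262° to -99.691°: ((-99.691 − 122.262) mod 360) = 138.047°.
Offset of -53.076° east of the west edge: ((-53.076 − 122.262) mod 360) = 184.662°.
184.662° > 138.047° ⇒ outside.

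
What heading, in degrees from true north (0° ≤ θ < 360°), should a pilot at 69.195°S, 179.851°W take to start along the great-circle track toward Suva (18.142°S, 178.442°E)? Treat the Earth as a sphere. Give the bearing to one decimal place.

Δλ = 178.442 − -179.851 = 358.293°; wrapped into (−180°, 180°]: -1.707°.
θ = atan2( sin Δλ · cos φ₂ , cos φ₁ · sin φ₂ − sin φ₁ · cos φ₂ · cos Δλ )
  = atan2(-0.02831, 0.77733) = -2.086° → normalised to [0°, 360°): 357.914°.

357.9°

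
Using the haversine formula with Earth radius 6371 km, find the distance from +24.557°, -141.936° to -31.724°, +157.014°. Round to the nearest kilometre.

9010 km

Δλ = 157.014 − -141.936 = 298.950°; wrapped into (−180°, 180°]: -61.050°.
Δφ = -31.724 − 24.557 = -56.281°.
a = sin²(Δφ/2) + cos φ₁ · cos φ₂ · sin²(Δλ/2) = 0.422025.
c = 2·atan2(√a, √(1−a)) = 1.41421 rad → d = 6371·c ≈ 9009.91 km.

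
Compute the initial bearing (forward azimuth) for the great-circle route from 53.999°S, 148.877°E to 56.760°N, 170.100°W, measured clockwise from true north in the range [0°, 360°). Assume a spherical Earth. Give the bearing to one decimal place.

Δλ = -170.100 − 148.877 = -318.977°; wrapped into (−180°, 180°]: 41.023°.
θ = atan2( sin Δλ · cos φ₂ , cos φ₁ · sin φ₂ − sin φ₁ · cos φ₂ · cos Δλ )
  = atan2(0.35978, 0.82619) = 23.532° → normalised to [0°, 360°): 23.532°.

23.5°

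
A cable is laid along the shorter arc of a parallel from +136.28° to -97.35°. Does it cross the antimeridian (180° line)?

Yes

Naïve |-97.35 − 136.28| = 233.63° > 180°, so the shorter arc goes the other way round — across 180°.
Signed shortest Δλ = ((-97.35 − 136.28 + 180) mod 360) − 180 = 126.37°.
Going east by 126.37° from +136.28° passes through 180° before reaching -97.35°.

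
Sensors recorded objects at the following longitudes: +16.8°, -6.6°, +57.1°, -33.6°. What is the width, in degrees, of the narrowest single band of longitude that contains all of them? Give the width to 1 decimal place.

90.7°

Sort the longitudes: -33.6°, -6.6°, +16.8°, +57.1°.
Eastward gaps between consecutive values (wrapping around): 27.0°, 23.4°, 40.3°, 269.3°.
Largest gap = 269.3° ⇒ minimal covering band is its complement: 360° − 269.3° = 90.7°.
Band runs from -33.6° eastward to +57.1°.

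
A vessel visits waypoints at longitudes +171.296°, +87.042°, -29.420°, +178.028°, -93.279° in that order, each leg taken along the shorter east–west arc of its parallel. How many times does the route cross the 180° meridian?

2

Leg 1: +171.296° → +87.042°, shortest Δλ = -84.254° (west) — does not cross 180°.
Leg 2: +87.042° → -29.420°, shortest Δλ = -116.462° (west) — does not cross 180°.
Leg 3: -29.420° → +178.028°, shortest Δλ = -152.552° (west) — crosses 180°.
Leg 4: +178.028° → -93.279°, shortest Δλ = 88.693° (east) — crosses 180°.
Total crossings: 2.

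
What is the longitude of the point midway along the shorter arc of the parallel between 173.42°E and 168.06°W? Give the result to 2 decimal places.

Signed shortest Δλ from +173.42° to -168.06° is +18.52°.
Midpoint longitude = +173.42° + (+18.52°)/2 = +173.42° + 9.26° = +182.68°.
Normalise into (−180°, 180°]: -177.32°.
(The naïve average (+173.42 + -168.06)/2 = 2.68° is on the wrong side of the globe.)

177.32°W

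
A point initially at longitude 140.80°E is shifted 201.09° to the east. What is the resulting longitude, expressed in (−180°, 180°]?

18.11°W

Start at +140.80°; shift +201.09° → +341.89°.
+341.89° lies outside (−180°, 180°]; subtract 360° → -18.11°.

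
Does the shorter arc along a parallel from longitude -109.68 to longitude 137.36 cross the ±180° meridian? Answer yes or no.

Yes

Naïve |137.36 − -109.68| = 247.04° > 180°, so the shorter arc goes the other way round — across 180°.
Signed shortest Δλ = ((137.36 − -109.68 + 180) mod 360) − 180 = -112.96°.
Going west by 112.96° from -109.68° passes through 180° before reaching +137.36°.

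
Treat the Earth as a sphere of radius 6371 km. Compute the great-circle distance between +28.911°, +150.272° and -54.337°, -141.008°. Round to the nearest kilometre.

11340 km

Δλ = -141.008 − 150.272 = -291.280°; wrapped into (−180°, 180°]: 68.720°.
Δφ = -54.337 − 28.911 = -83.248°.
a = sin²(Δφ/2) + cos φ₁ · cos φ₂ · sin²(Δλ/2) = 0.603781.
c = 2·atan2(√a, √(1−a)) = 1.77988 rad → d = 6371·c ≈ 11339.61 km.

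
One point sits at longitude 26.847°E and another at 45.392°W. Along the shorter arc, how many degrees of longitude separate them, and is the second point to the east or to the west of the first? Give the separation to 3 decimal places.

72.239° west

Raw difference: -45.392 − 26.847 = -72.239°.
Normalise into (−180°, 180°]: -72.239° stays -72.239°.
Negative ⇒ the second point lies to the west; separation 72.239°.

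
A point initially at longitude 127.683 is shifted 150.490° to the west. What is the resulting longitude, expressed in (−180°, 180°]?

-22.807°

Start at +127.683°; shift −150.490° → -22.807°.
-22.807° already lies in (−180°, 180°].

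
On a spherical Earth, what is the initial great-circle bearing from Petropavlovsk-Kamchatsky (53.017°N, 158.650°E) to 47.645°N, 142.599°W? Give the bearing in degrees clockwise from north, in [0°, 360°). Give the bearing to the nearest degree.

74°

Δλ = -142.599 − 158.650 = -301.249°; wrapped into (−180°, 180°]: 58.751°.
θ = atan2( sin Δλ · cos φ₂ , cos φ₁ · sin φ₂ − sin φ₁ · cos φ₂ · cos Δλ )
  = atan2(0.57598, 0.16537) = 73.980° → normalised to [0°, 360°): 73.980°.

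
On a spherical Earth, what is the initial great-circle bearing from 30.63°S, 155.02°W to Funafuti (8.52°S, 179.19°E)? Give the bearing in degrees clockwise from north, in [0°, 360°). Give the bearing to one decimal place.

Δλ = 179.19 − -155.02 = 334.21°; wrapped into (−180°, 180°]: -25.79°.
θ = atan2( sin Δλ · cos φ₂ , cos φ₁ · sin φ₂ − sin φ₁ · cos φ₂ · cos Δλ )
  = atan2(-0.43027, 0.32620) = -52.834° → normalised to [0°, 360°): 307.166°.

307.2°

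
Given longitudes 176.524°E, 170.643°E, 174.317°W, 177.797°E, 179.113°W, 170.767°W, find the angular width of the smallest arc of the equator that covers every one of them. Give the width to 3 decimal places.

18.590°

Sort the longitudes: -179.113°, -174.317°, -170.767°, +170.643°, +176.524°, +177.797°.
Eastward gaps between consecutive values (wrapping around): 4.796°, 3.550°, 341.410°, 5.881°, 1.273°, 3.090°.
Largest gap = 341.410° ⇒ minimal covering band is its complement: 360° − 341.410° = 18.590°.
Band runs from +170.643° eastward to -170.767°, crossing the antimeridian.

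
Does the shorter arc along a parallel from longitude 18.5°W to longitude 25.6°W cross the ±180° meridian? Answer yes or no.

No

Signed shortest Δλ = ((-25.6 − -18.5 + 180) mod 360) − 180 = -7.1°.
Going west by 7.1° from -18.5° reaches -25.6° without touching 180°.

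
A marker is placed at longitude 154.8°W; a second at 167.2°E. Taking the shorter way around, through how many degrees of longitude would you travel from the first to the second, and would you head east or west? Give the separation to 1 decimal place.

38.0° west

Raw difference: 167.2 − -154.8 = 322.0°.
Normalise into (−180°, 180°]: 322.0° − 360° = -38.0°.
Negative ⇒ the second point lies to the west; separation 38.0°.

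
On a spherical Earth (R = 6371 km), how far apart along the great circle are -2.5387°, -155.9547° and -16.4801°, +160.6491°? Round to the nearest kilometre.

Δλ = 160.6491 − -155.9547 = 316.6038°; wrapped into (−180°, 180°]: -43.3962°.
Δφ = -16.4801 − -2.5387 = -13.9414°.
a = sin²(Δφ/2) + cos φ₁ · cos φ₂ · sin²(Δλ/2) = 0.145674.
c = 2·atan2(√a, √(1−a)) = 0.78321 rad → d = 6371·c ≈ 4989.84 km.

4990 km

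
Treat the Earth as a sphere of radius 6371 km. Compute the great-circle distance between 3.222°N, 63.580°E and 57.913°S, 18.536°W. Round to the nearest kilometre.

9847 km

Δλ = -18.536 − 63.580 = -82.116°.
Δφ = -57.913 − 3.222 = -61.135°.
a = sin²(Δφ/2) + cos φ₁ · cos φ₂ · sin²(Δλ/2) = 0.487435.
c = 2·atan2(√a, √(1−a)) = 1.54566 rad → d = 6371·c ≈ 9847.42 km.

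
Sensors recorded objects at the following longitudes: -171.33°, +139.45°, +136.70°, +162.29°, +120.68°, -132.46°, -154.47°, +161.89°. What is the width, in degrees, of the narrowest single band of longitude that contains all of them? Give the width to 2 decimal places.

106.86°

Sort the longitudes: -171.33°, -154.47°, -132.46°, +120.68°, +136.70°, +139.45°, +161.89°, +162.29°.
Eastward gaps between consecutive values (wrapping around): 16.86°, 22.01°, 253.14°, 16.02°, 2.75°, 22.44°, 0.40°, 26.38°.
Largest gap = 253.14° ⇒ minimal covering band is its complement: 360° − 253.14° = 106.86°.
Band runs from +120.68° eastward to -132.46°, crossing the antimeridian.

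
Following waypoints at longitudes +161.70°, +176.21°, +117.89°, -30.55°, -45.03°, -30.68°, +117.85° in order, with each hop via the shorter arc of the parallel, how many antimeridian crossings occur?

Leg 1: +161.70° → +176.21°, shortest Δλ = 14.51° (east) — does not cross 180°.
Leg 2: +176.21° → +117.89°, shortest Δλ = -58.32° (west) — does not cross 180°.
Leg 3: +117.89° → -30.55°, shortest Δλ = -148.44° (west) — does not cross 180°.
Leg 4: -30.55° → -45.03°, shortest Δλ = -14.48° (west) — does not cross 180°.
Leg 5: -45.03° → -30.68°, shortest Δλ = 14.35° (east) — does not cross 180°.
Leg 6: -30.68° → +117.85°, shortest Δλ = 148.53° (east) — does not cross 180°.
Total crossings: 0.

0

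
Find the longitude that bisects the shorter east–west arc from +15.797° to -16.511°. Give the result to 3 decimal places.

-0.357°

Signed shortest Δλ from +15.797° to -16.511° is -32.308°.
Midpoint longitude = +15.797° + (-32.308°)/2 = +15.797° − 16.154° = -0.357°.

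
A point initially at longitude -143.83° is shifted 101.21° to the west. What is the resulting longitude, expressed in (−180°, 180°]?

+114.96°

Start at -143.83°; shift −101.21° → -245.04°.
-245.04° lies outside (−180°, 180°]; add 360° → +114.96°.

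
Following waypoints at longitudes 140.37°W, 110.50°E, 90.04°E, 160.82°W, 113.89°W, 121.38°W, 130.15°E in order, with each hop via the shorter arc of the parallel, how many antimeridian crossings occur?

3

Leg 1: -140.37° → +110.50°, shortest Δλ = -109.13° (west) — crosses 180°.
Leg 2: +110.50° → +90.04°, shortest Δλ = -20.46° (west) — does not cross 180°.
Leg 3: +90.04° → -160.82°, shortest Δλ = 109.14° (east) — crosses 180°.
Leg 4: -160.82° → -113.89°, shortest Δλ = 46.93° (east) — does not cross 180°.
Leg 5: -113.89° → -121.38°, shortest Δλ = -7.49° (west) — does not cross 180°.
Leg 6: -121.38° → +130.15°, shortest Δλ = -108.47° (west) — crosses 180°.
Total crossings: 3.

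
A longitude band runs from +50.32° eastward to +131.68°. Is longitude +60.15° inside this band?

Band width going east from +50.32° to +131.68°: ((131.68 − 50.32) mod 360) = 81.36°.
Offset of +60.15° east of the west edge: ((60.15 − 50.32) mod 360) = 9.83°.
9.83° ≤ 81.36° ⇒ inside.

Yes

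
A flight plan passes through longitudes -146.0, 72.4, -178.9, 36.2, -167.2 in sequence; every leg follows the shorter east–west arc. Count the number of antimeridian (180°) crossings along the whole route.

4

Leg 1: -146.0° → +72.4°, shortest Δλ = -141.6° (west) — crosses 180°.
Leg 2: +72.4° → -178.9°, shortest Δλ = 108.7° (east) — crosses 180°.
Leg 3: -178.9° → +36.2°, shortest Δλ = -144.9° (west) — crosses 180°.
Leg 4: +36.2° → -167.2°, shortest Δλ = 156.6° (east) — crosses 180°.
Total crossings: 4.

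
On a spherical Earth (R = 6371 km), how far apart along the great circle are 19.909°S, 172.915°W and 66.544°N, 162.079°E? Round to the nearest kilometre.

Δλ = 162.079 − -172.915 = 334.994°; wrapped into (−180°, 180°]: -25.006°.
Δφ = 66.544 − -19.909 = 86.453°.
a = sin²(Δφ/2) + cos φ₁ · cos φ₂ · sin²(Δλ/2) = 0.486607.
c = 2·atan2(√a, √(1−a)) = 1.54401 rad → d = 6371·c ≈ 9836.87 km.

9837 km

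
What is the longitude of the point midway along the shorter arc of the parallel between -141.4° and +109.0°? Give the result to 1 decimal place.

Signed shortest Δλ from -141.4° to +109.0° is -109.6°.
Midpoint longitude = -141.4° + (-109.6°)/2 = -141.4° − 54.8° = -196.2°.
Normalise into (−180°, 180°]: +163.8°.
(The naïve average (-141.4 + +109.0)/2 = -16.2° is on the wrong side of the globe.)

+163.8°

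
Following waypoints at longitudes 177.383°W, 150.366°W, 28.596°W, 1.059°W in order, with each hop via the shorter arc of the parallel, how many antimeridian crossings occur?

0

Leg 1: -177.383° → -150.366°, shortest Δλ = 27.017° (east) — does not cross 180°.
Leg 2: -150.366° → -28.596°, shortest Δλ = 121.77° (east) — does not cross 180°.
Leg 3: -28.596° → -1.059°, shortest Δλ = 27.537° (east) — does not cross 180°.
Total crossings: 0.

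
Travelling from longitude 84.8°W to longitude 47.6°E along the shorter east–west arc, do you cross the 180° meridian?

Signed shortest Δλ = ((47.6 − -84.8 + 180) mod 360) − 180 = 132.4°.
Going east by 132.4° from -84.8° reaches +47.6° without touching 180°.

No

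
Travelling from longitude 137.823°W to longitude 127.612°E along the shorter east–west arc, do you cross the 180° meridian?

Yes

Naïve |127.612 − -137.823| = 265.435° > 180°, so the shorter arc goes the other way round — across 180°.
Signed shortest Δλ = ((127.612 − -137.823 + 180) mod 360) − 180 = -94.565°.
Going west by 94.565° from -137.823° passes through 180° before reaching +127.612°.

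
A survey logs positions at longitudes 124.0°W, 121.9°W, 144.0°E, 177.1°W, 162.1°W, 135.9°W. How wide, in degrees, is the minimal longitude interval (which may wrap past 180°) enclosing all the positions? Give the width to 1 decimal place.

94.1°

Sort the longitudes: -177.1°, -162.1°, -135.9°, -124.0°, -121.9°, +144.0°.
Eastward gaps between consecutive values (wrapping around): 15.0°, 26.2°, 11.9°, 2.1°, 265.9°, 38.9°.
Largest gap = 265.9° ⇒ minimal covering band is its complement: 360° − 265.9° = 94.1°.
Band runs from +144.0° eastward to -121.9°, crossing the antimeridian.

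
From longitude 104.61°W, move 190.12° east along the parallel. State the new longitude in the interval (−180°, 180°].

85.51°E

Start at -104.61°; shift +190.12° → +85.51°.
+85.51° already lies in (−180°, 180°].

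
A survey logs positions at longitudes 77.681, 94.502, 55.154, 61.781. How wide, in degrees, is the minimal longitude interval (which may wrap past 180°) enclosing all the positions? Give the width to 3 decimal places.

39.348°

Sort the longitudes: +55.154°, +61.781°, +77.681°, +94.502°.
Eastward gaps between consecutive values (wrapping around): 6.627°, 15.900°, 16.821°, 320.652°.
Largest gap = 320.652° ⇒ minimal covering band is its complement: 360° − 320.652° = 39.348°.
Band runs from +55.154° eastward to +94.502°.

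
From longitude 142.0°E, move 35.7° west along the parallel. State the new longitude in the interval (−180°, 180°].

Start at +142.0°; shift −35.7° → +106.3°.
+106.3° already lies in (−180°, 180°].

106.3°E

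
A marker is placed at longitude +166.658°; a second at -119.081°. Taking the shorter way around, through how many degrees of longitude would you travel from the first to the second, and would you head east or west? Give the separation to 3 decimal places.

74.261° east

Raw difference: -119.081 − 166.658 = -285.739°.
Normalise into (−180°, 180°]: -285.739° + 360° = 74.261°.
Positive ⇒ the second point lies to the east; separation 74.261°.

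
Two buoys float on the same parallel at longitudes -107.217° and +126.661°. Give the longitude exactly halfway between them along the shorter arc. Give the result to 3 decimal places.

-170.278°

Signed shortest Δλ from -107.217° to +126.661° is -126.122°.
Midpoint longitude = -107.217° + (-126.122°)/2 = -107.217° − 63.061° = -170.278°.
(The naïve average (-107.217 + +126.661)/2 = 9.722° is on the wrong side of the globe.)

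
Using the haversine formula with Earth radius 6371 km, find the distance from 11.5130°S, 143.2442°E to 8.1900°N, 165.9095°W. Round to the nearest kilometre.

Δλ = -165.9095 − 143.2442 = -309.1537°; wrapped into (−180°, 180°]: 50.8463°.
Δφ = 8.1900 − -11.5130 = 19.7030°.
a = sin²(Δφ/2) + cos φ₁ · cos φ₂ · sin²(Δλ/2) = 0.208022.
c = 2·atan2(√a, √(1−a)) = 0.94720 rad → d = 6371·c ≈ 6034.63 km.

6035 km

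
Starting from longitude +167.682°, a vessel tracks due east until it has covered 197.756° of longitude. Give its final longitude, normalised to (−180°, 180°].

+5.438°

Start at +167.682°; shift +197.756° → +365.438°.
+365.438° lies outside (−180°, 180°]; subtract 360° → +5.438°.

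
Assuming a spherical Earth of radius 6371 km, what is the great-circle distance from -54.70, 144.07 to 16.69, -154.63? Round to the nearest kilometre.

Δλ = -154.63 − 144.07 = -298.70°; wrapped into (−180°, 180°]: 61.30°.
Δφ = 16.69 − -54.70 = 71.39°.
a = sin²(Δφ/2) + cos φ₁ · cos φ₂ · sin²(Δλ/2) = 0.484289.
c = 2·atan2(√a, √(1−a)) = 1.53937 rad → d = 6371·c ≈ 9807.33 km.

9807 km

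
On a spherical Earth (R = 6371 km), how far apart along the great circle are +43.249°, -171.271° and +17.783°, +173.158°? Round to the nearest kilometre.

3188 km

Δλ = 173.158 − -171.271 = 344.429°; wrapped into (−180°, 180°]: -15.571°.
Δφ = 17.783 − 43.249 = -25.466°.
a = sin²(Δφ/2) + cos φ₁ · cos φ₂ · sin²(Δλ/2) = 0.061307.
c = 2·atan2(√a, √(1−a)) = 0.50041 rad → d = 6371·c ≈ 3188.12 km.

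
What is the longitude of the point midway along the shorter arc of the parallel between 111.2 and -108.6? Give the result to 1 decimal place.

Signed shortest Δλ from +111.2° to -108.6° is +140.2°.
Midpoint longitude = +111.2° + (+140.2°)/2 = +111.2° + 70.1° = +181.3°.
Normalise into (−180°, 180°]: -178.7°.
(The naïve average (+111.2 + -108.6)/2 = 1.3° is on the wrong side of the globe.)

-178.7°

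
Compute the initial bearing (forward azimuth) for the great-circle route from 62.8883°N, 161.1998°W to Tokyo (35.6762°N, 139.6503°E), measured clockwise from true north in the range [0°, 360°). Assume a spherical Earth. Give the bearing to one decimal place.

261.4°

Δλ = 139.6503 − -161.1998 = 300.8501°; wrapped into (−180°, 180°]: -59.1499°.
θ = atan2( sin Δλ · cos φ₂ , cos φ₁ · sin φ₂ − sin φ₁ · cos φ₂ · cos Δλ )
  = atan2(-0.69739, -0.10500) = -98.562° → normalised to [0°, 360°): 261.438°.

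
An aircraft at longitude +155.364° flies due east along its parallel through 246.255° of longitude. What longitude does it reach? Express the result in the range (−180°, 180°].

+41.619°

Start at +155.364°; shift +246.255° → +401.619°.
+401.619° lies outside (−180°, 180°]; subtract 360° → +41.619°.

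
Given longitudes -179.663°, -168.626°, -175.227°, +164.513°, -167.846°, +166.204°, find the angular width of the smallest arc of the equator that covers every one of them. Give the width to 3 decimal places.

Sort the longitudes: -179.663°, -175.227°, -168.626°, -167.846°, +164.513°, +166.204°.
Eastward gaps between consecutive values (wrapping around): 4.436°, 6.601°, 0.780°, 332.359°, 1.691°, 14.133°.
Largest gap = 332.359° ⇒ minimal covering band is its complement: 360° − 332.359° = 27.641°.
Band runs from +164.513° eastward to -167.846°, crossing the antimeridian.

27.641°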